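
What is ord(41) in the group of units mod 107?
53

107 is prime, so ord(41) divides φ(107) = 106.
Divisors of 106: 1, 2, 53, 106.
Repeated squaring: 41^1 ≡ 41, 41^2 ≡ 76, 41^4 ≡ 105, 41^8 ≡ 4, 41^16 ≡ 16, 41^32 ≡ 42, 41^64 ≡ 52 (mod 107).
Test 41^d mod 107 for each divisor d in increasing order:
41^1 ≡ 41
41^2 ≡ 76
41^53 = 41^32·41^16·41^4·41^1 ≡ 1  ← first divisor giving 1
The order is 53.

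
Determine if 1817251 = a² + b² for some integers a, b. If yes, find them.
Not possible

Factorization: 1817251 = 31^3 × 61
By Fermat: n is sum of two squares iff every prime p ≡ 3 (mod 4) appears to even power.
Prime(s) ≡ 3 (mod 4) with odd exponent: [(31, 3)]
Therefore 1817251 cannot be expressed as a² + b².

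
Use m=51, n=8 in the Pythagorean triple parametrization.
(2537, 816, 2665)

Euclid's formula: a = m² - n², b = 2mn, c = m² + n²
m = 51, n = 8
a = 51² - 8² = 2601 - 64 = 2537
b = 2 × 51 × 8 = 816
c = 51² + 8² = 2601 + 64 = 2665
Verification: 2537² + 816² = 6436369 + 665856 = 7102225 = 2665² ✓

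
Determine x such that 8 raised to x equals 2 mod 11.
7

Baby-step giant-step with step n = ⌈√11⌉ = 4.
Baby steps 8^j mod 11 (j:value) for j=0..3: 0:1, 1:8, 2:9, 3:6.
Giant-step multiplier: 8^(-4) ≡ 8^(10-4) = 8^6 ≡ 3 (mod 11).
Giant steps γ_i = 2·3^i mod 11: γ_0=2, γ_1=6 (in table at j=3).
x = i·n + j = 1·4 + 3 = 7.
Check: 8^7 ≡ 2 (mod 11).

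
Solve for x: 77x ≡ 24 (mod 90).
x ≡ 12 (mod 90)

gcd(77, 90) = 1, which divides 24, so solutions exist.
Find 77^(-1) mod 90 by the extended Euclidean algorithm:
90 = 1 × 77 + 13  ⟹  13 = (1)·90 + (-1)·77
77 = 5 × 13 + 12  ⟹  12 = (-5)·90 + (6)·77
13 = 1 × 12 + 1  ⟹  1 = (6)·90 + (-7)·77
So (-7)·77 ≡ 1 (mod 90), i.e. 77^(-1) ≡ -7 ≡ 83 (mod 90).
x ≡ 83 × 24 = 1992 ≡ 12 (mod 90).
Check: 77 × 12 = 924 ≡ 24 (mod 90).
Unique solution: x ≡ 12 (mod 90)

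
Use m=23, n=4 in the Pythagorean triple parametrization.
(513, 184, 545)

Euclid's formula: a = m² - n², b = 2mn, c = m² + n²
m = 23, n = 4
a = 23² - 4² = 529 - 16 = 513
b = 2 × 23 × 4 = 184
c = 23² + 4² = 529 + 16 = 545
Verification: 513² + 184² = 263169 + 33856 = 297025 = 545² ✓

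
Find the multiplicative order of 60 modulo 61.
2

61 is prime, so ord(60) divides φ(61) = 60.
Divisors of 60: 1, 2, 3, 4, 5, 6, 10, 12, 15, 20, 30, 60.
Repeated squaring: 60^1 ≡ 60, 60^2 ≡ 1, 60^4 ≡ 1, 60^8 ≡ 1, 60^16 ≡ 1, 60^32 ≡ 1 (mod 61).
Test 60^d mod 61 for each divisor d in increasing order:
60^1 ≡ 60
60^2 ≡ 1  ← first divisor giving 1
The order is 2.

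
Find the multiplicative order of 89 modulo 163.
162

163 is prime, so ord(89) divides φ(163) = 162.
Divisors of 162: 1, 2, 3, 6, 9, 18, 27, 54, 81, 162.
Repeated squaring: 89^1 ≡ 89, 89^2 ≡ 97, 89^4 ≡ 118, 89^8 ≡ 69, 89^16 ≡ 34, 89^32 ≡ 15, 89^64 ≡ 62, 89^128 ≡ 95 (mod 163).
Test 89^d mod 163 for each divisor d in increasing order:
89^1 ≡ 89
89^2 ≡ 97
89^3 = 89^2·89^1 ≡ 157
89^6 = 89^4·89^2 ≡ 36
89^9 = 89^8·89^1 ≡ 110
89^18 = 89^16·89^2 ≡ 38
89^27 = 89^16·89^8·89^2·89^1 ≡ 105
89^54 = 89^32·89^16·89^4·89^2 ≡ 104
89^81 = 89^64·89^16·89^1 ≡ 162
89^162 = 89^128·89^32·89^2 ≡ 1  ← first divisor giving 1
The order is 162.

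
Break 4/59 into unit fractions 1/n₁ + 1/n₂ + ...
1/15 + 1/885

Greedy algorithm:
4/59: ceiling(59/4) = 15, use 1/15
1/885: ceiling(885/1) = 885, use 1/885
Result: 4/59 = 1/15 + 1/885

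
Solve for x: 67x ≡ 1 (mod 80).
43

gcd(67, 80) = 1, so the inverse exists.
Extended Euclidean algorithm on (80, 67):
80 = 1 × 67 + 13  ⟹  13 = (1)·80 + (-1)·67
67 = 5 × 13 + 2  ⟹  2 = (-5)·80 + (6)·67
13 = 6 × 2 + 1  ⟹  1 = (31)·80 + (-37)·67
So (-37)·67 ≡ 1 (mod 80), i.e. 67^(-1) ≡ -37 ≡ 43 (mod 80).
Check: 67 × 43 = 2881 ≡ 1 (mod 80)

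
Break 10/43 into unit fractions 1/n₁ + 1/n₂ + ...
1/5 + 1/31 + 1/3333 + 1/22214445

Greedy algorithm:
10/43: ceiling(43/10) = 5, use 1/5
7/215: ceiling(215/7) = 31, use 1/31
2/6665: ceiling(6665/2) = 3333, use 1/3333
1/22214445: ceiling(22214445/1) = 22214445, use 1/22214445
Result: 10/43 = 1/5 + 1/31 + 1/3333 + 1/22214445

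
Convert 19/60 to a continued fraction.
[0; 3, 6, 3]

Euclidean algorithm steps:
19 = 0 × 60 + 19
60 = 3 × 19 + 3
19 = 6 × 3 + 1
3 = 3 × 1 + 0
Continued fraction: [0; 3, 6, 3]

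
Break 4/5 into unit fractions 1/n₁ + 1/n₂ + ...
1/2 + 1/4 + 1/20

Greedy algorithm:
4/5: ceiling(5/4) = 2, use 1/2
3/10: ceiling(10/3) = 4, use 1/4
1/20: ceiling(20/1) = 20, use 1/20
Result: 4/5 = 1/2 + 1/4 + 1/20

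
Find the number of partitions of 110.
607163746

p(n) counts ways to write n as a sum of positive integers (order ignored).
Euler's pentagonal recurrence: p(k) = p(k-1) + p(k-2) - p(k-5) - p(k-7) + p(k-12) + p(k-15) - ... (offsets j(3j∓1)/2, signs ++--, p(0)=1, p(<0)=0).
DP table for k = 0..109: p(0)=1, p(1)=1, p(2)=2, p(3)=3, p(4)=5, p(5)=7, p(6)=11, p(7)=15, p(8)=22, p(9)=30, p(10)=42, p(11)=56, p(12)=77, p(13)=101, p(14)=135, p(15)=176, p(16)=231, p(17)=297, p(18)=385, p(19)=490, p(20)=627, p(21)=792, p(22)=1002, p(23)=1255, p(24)=1575, p(25)=1958, p(26)=2436, p(27)=3010, p(28)=3718, p(29)=4565, p(30)=5604, p(31)=6842, p(32)=8349, p(33)=10143, p(34)=12310, p(35)=14883, p(36)=17977, p(37)=21637, p(38)=26015, p(39)=31185, p(40)=37338, p(41)=44583, p(42)=53174, p(43)=63261, p(44)=75175, p(45)=89134, p(46)=105558, p(47)=124754, p(48)=147273, p(49)=173525, p(50)=204226, p(51)=239943, p(52)=281589, p(53)=329931, p(54)=386155, p(55)=451276, p(56)=526823, p(57)=614154, p(58)=715220, p(59)=831820, p(60)=966467, p(61)=1121505, p(62)=1300156, p(63)=1505499, p(64)=1741630, p(65)=2012558, p(66)=2323520, p(67)=2679689, p(68)=3087735, p(69)=3554345, p(70)=4087968, p(71)=4697205, p(72)=5392783, p(73)=6185689, p(74)=7089500, p(75)=8118264, p(76)=9289091, p(77)=10619863, p(78)=12132164, p(79)=13848650, p(80)=15796476, p(81)=18004327, p(82)=20506255, p(83)=23338469, p(84)=26543660, p(85)=30167357, p(86)=34262962, p(87)=38887673, p(88)=44108109, p(89)=49995925, p(90)=56634173, p(91)=64112359, p(92)=72533807, p(93)=82010177, p(94)=92669720, p(95)=104651419, p(96)=118114304, p(97)=133230930, p(98)=150198136, p(99)=169229875, p(100)=190569292, p(101)=214481126, p(102)=241265379, p(103)=271248950, p(104)=304801365, p(105)=342325709, p(106)=384276336, p(107)=431149389, p(108)=483502844, p(109)=541946240.
Final step: p(110) = p(109) + p(108) - p(105) - p(103) + p(98) + p(95) - p(88) - p(84) + p(75) + p(70) - p(59) - p(53) + p(40) + p(33) - p(18) - p(10)
= 541946240 + 483502844 - 342325709 - 271248950 + 150198136 + 104651419 - 44108109 - 26543660 + 8118264 + 4087968 - 831820 - 329931 + 37338 + 10143 - 385 - 42
= 607163746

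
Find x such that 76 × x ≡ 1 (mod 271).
189

gcd(76, 271) = 1, so the inverse exists.
Extended Euclidean algorithm on (271, 76):
271 = 3 × 76 + 43  ⟹  43 = (1)·271 + (-3)·76
76 = 1 × 43 + 33  ⟹  33 = (-1)·271 + (4)·76
43 = 1 × 33 + 10  ⟹  10 = (2)·271 + (-7)·76
33 = 3 × 10 + 3  ⟹  3 = (-7)·271 + (25)·76
10 = 3 × 3 + 1  ⟹  1 = (23)·271 + (-82)·76
So (-82)·76 ≡ 1 (mod 271), i.e. 76^(-1) ≡ -82 ≡ 189 (mod 271).
Check: 76 × 189 = 14364 ≡ 1 (mod 271)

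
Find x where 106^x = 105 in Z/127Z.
49

Baby-step giant-step with step n = ⌈√127⌉ = 12.
Baby steps 106^j mod 127 (j:value) for j=0..11: 0:1, 1:106, 2:60, 3:10, 4:44, 5:92, 6:100, 7:59, 8:31, 9:111, 10:82, 11:56.
Giant-step multiplier: 106^(-12) ≡ 106^(126-12) = 106^114 ≡ 50 (mod 127).
Giant steps γ_i = 105·50^i mod 127: γ_0=105, γ_1=43, γ_2=118, γ_3=58, γ_4=106 (in table at j=1).
x = i·n + j = 4·12 + 1 = 49.
Check: 106^49 ≡ 105 (mod 127).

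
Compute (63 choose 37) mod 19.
0

Using Lucas' theorem:
Write n=63 and k=37 in base 19:
n in base 19: [3, 6]
k in base 19: [1, 18]
C(63,37) mod 19 = ∏ C(n_i, k_i) mod 19
Digit binomials (mod 19): C(3,1) = 3; C(6,18) = 0 (k_i > n_i)
Product: 3 × 0 = 0 ≡ 0 (mod 19)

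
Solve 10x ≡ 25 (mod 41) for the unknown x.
x ≡ 23 (mod 41)

gcd(10, 41) = 1, which divides 25, so solutions exist.
Find 10^(-1) mod 41 by the extended Euclidean algorithm:
41 = 4 × 10 + 1  ⟹  1 = (1)·41 + (-4)·10
So (-4)·10 ≡ 1 (mod 41), i.e. 10^(-1) ≡ -4 ≡ 37 (mod 41).
x ≡ 37 × 25 = 925 ≡ 23 (mod 41).
Check: 10 × 23 = 230 ≡ 25 (mod 41).
Unique solution: x ≡ 23 (mod 41)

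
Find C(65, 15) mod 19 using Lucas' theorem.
0

Using Lucas' theorem:
Write n=65 and k=15 in base 19:
n in base 19: [3, 8]
k in base 19: [0, 15]
C(65,15) mod 19 = ∏ C(n_i, k_i) mod 19
Digit binomials (mod 19): C(3,0) = 1; C(8,15) = 0 (k_i > n_i)
Product: 1 × 0 = 0 ≡ 0 (mod 19)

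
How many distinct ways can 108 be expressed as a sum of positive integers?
483502844

p(n) counts ways to write n as a sum of positive integers (order ignored).
Euler's pentagonal recurrence: p(k) = p(k-1) + p(k-2) - p(k-5) - p(k-7) + p(k-12) + p(k-15) - ... (offsets j(3j∓1)/2, signs ++--, p(0)=1, p(<0)=0).
DP table for k = 0..107: p(0)=1, p(1)=1, p(2)=2, p(3)=3, p(4)=5, p(5)=7, p(6)=11, p(7)=15, p(8)=22, p(9)=30, p(10)=42, p(11)=56, p(12)=77, p(13)=101, p(14)=135, p(15)=176, p(16)=231, p(17)=297, p(18)=385, p(19)=490, p(20)=627, p(21)=792, p(22)=1002, p(23)=1255, p(24)=1575, p(25)=1958, p(26)=2436, p(27)=3010, p(28)=3718, p(29)=4565, p(30)=5604, p(31)=6842, p(32)=8349, p(33)=10143, p(34)=12310, p(35)=14883, p(36)=17977, p(37)=21637, p(38)=26015, p(39)=31185, p(40)=37338, p(41)=44583, p(42)=53174, p(43)=63261, p(44)=75175, p(45)=89134, p(46)=105558, p(47)=124754, p(48)=147273, p(49)=173525, p(50)=204226, p(51)=239943, p(52)=281589, p(53)=329931, p(54)=386155, p(55)=451276, p(56)=526823, p(57)=614154, p(58)=715220, p(59)=831820, p(60)=966467, p(61)=1121505, p(62)=1300156, p(63)=1505499, p(64)=1741630, p(65)=2012558, p(66)=2323520, p(67)=2679689, p(68)=3087735, p(69)=3554345, p(70)=4087968, p(71)=4697205, p(72)=5392783, p(73)=6185689, p(74)=7089500, p(75)=8118264, p(76)=9289091, p(77)=10619863, p(78)=12132164, p(79)=13848650, p(80)=15796476, p(81)=18004327, p(82)=20506255, p(83)=23338469, p(84)=26543660, p(85)=30167357, p(86)=34262962, p(87)=38887673, p(88)=44108109, p(89)=49995925, p(90)=56634173, p(91)=64112359, p(92)=72533807, p(93)=82010177, p(94)=92669720, p(95)=104651419, p(96)=118114304, p(97)=133230930, p(98)=150198136, p(99)=169229875, p(100)=190569292, p(101)=214481126, p(102)=241265379, p(103)=271248950, p(104)=304801365, p(105)=342325709, p(106)=384276336, p(107)=431149389.
Final step: p(108) = p(107) + p(106) - p(103) - p(101) + p(96) + p(93) - p(86) - p(82) + p(73) + p(68) - p(57) - p(51) + p(38) + p(31) - p(16) - p(8)
= 431149389 + 384276336 - 271248950 - 214481126 + 118114304 + 82010177 - 34262962 - 20506255 + 6185689 + 3087735 - 614154 - 239943 + 26015 + 6842 - 231 - 22
= 483502844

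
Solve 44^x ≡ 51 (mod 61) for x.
49

Baby-step giant-step with step n = ⌈√61⌉ = 8.
Baby steps 44^j mod 61 (j:value) for j=0..7: 0:1, 1:44, 2:45, 3:28, 4:12, 5:40, 6:52, 7:31.
Giant-step multiplier: 44^(-8) ≡ 44^(60-8) = 44^52 ≡ 25 (mod 61).
Giant steps γ_i = 51·25^i mod 61: γ_0=51, γ_1=55, γ_2=33, γ_3=32, γ_4=7, γ_5=53, γ_6=44 (in table at j=1).
x = i·n + j = 6·8 + 1 = 49.
Check: 44^49 ≡ 51 (mod 61).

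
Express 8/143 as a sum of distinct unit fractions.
1/18 + 1/2574

Greedy algorithm:
8/143: ceiling(143/8) = 18, use 1/18
1/2574: ceiling(2574/1) = 2574, use 1/2574
Result: 8/143 = 1/18 + 1/2574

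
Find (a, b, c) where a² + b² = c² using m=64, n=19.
(3735, 2432, 4457)

Euclid's formula: a = m² - n², b = 2mn, c = m² + n²
m = 64, n = 19
a = 64² - 19² = 4096 - 361 = 3735
b = 2 × 64 × 19 = 2432
c = 64² + 19² = 4096 + 361 = 4457
Verification: 3735² + 2432² = 13950225 + 5914624 = 19864849 = 4457² ✓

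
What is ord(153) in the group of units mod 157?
13

157 is prime, so ord(153) divides φ(157) = 156.
Divisors of 156: 1, 2, 3, 4, 6, 12, 13, 26, 39, 52, 78, 156.
Repeated squaring: 153^1 ≡ 153, 153^2 ≡ 16, 153^4 ≡ 99, 153^8 ≡ 67, 153^16 ≡ 93, 153^32 ≡ 14, 153^64 ≡ 39, 153^128 ≡ 108 (mod 157).
Test 153^d mod 157 for each divisor d in increasing order:
153^1 ≡ 153
153^2 ≡ 16
153^3 = 153^2·153^1 ≡ 93
153^4 ≡ 99
153^6 = 153^4·153^2 ≡ 14
153^12 = 153^8·153^4 ≡ 39
153^13 = 153^8·153^4·153^1 ≡ 1  ← first divisor giving 1
The order is 13.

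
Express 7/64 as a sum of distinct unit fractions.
1/10 + 1/107 + 1/34240

Greedy algorithm:
7/64: ceiling(64/7) = 10, use 1/10
3/320: ceiling(320/3) = 107, use 1/107
1/34240: ceiling(34240/1) = 34240, use 1/34240
Result: 7/64 = 1/10 + 1/107 + 1/34240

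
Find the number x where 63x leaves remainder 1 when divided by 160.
127

gcd(63, 160) = 1, so the inverse exists.
Extended Euclidean algorithm on (160, 63):
160 = 2 × 63 + 34  ⟹  34 = (1)·160 + (-2)·63
63 = 1 × 34 + 29  ⟹  29 = (-1)·160 + (3)·63
34 = 1 × 29 + 5  ⟹  5 = (2)·160 + (-5)·63
29 = 5 × 5 + 4  ⟹  4 = (-11)·160 + (28)·63
5 = 1 × 4 + 1  ⟹  1 = (13)·160 + (-33)·63
So (-33)·63 ≡ 1 (mod 160), i.e. 63^(-1) ≡ -33 ≡ 127 (mod 160).
Check: 63 × 127 = 8001 ≡ 1 (mod 160)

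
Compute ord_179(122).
178

179 is prime, so ord(122) divides φ(179) = 178.
Divisors of 178: 1, 2, 89, 178.
Repeated squaring: 122^1 ≡ 122, 122^2 ≡ 27, 122^4 ≡ 13, 122^8 ≡ 169, 122^16 ≡ 100, 122^32 ≡ 155, 122^64 ≡ 39, 122^128 ≡ 89 (mod 179).
Test 122^d mod 179 for each divisor d in increasing order:
122^1 ≡ 122
122^2 ≡ 27
122^89 = 122^64·122^16·122^8·122^1 ≡ 178
122^178 = 122^128·122^32·122^16·122^2 ≡ 1  ← first divisor giving 1
The order is 178.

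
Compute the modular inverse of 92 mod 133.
120

gcd(92, 133) = 1, so the inverse exists.
Extended Euclidean algorithm on (133, 92):
133 = 1 × 92 + 41  ⟹  41 = (1)·133 + (-1)·92
92 = 2 × 41 + 10  ⟹  10 = (-2)·133 + (3)·92
41 = 4 × 10 + 1  ⟹  1 = (9)·133 + (-13)·92
So (-13)·92 ≡ 1 (mod 133), i.e. 92^(-1) ≡ -13 ≡ 120 (mod 133).
Check: 92 × 120 = 11040 ≡ 1 (mod 133)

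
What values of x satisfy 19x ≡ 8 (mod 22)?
x ≡ 12 (mod 22)

gcd(19, 22) = 1, which divides 8, so solutions exist.
Find 19^(-1) mod 22 by the extended Euclidean algorithm:
22 = 1 × 19 + 3  ⟹  3 = (1)·22 + (-1)·19
19 = 6 × 3 + 1  ⟹  1 = (-6)·22 + (7)·19
So (7)·19 ≡ 1 (mod 22), i.e. 19^(-1) ≡ 7 (mod 22).
x ≡ 7 × 8 = 56 ≡ 12 (mod 22).
Check: 19 × 12 = 228 ≡ 8 (mod 22).
Unique solution: x ≡ 12 (mod 22)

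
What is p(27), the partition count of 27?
3010

p(n) counts ways to write n as a sum of positive integers (order ignored).
Euler's pentagonal recurrence: p(k) = p(k-1) + p(k-2) - p(k-5) - p(k-7) + p(k-12) + p(k-15) - ... (offsets j(3j∓1)/2, signs ++--, p(0)=1, p(<0)=0).
DP table for k = 0..26: p(0)=1, p(1)=1, p(2)=2, p(3)=3, p(4)=5, p(5)=7, p(6)=11, p(7)=15, p(8)=22, p(9)=30, p(10)=42, p(11)=56, p(12)=77, p(13)=101, p(14)=135, p(15)=176, p(16)=231, p(17)=297, p(18)=385, p(19)=490, p(20)=627, p(21)=792, p(22)=1002, p(23)=1255, p(24)=1575, p(25)=1958, p(26)=2436.
Final step: p(27) = p(26) + p(25) - p(22) - p(20) + p(15) + p(12) - p(5) - p(1)
= 2436 + 1958 - 1002 - 627 + 176 + 77 - 7 - 1
= 3010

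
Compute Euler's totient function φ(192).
64

192 = 2^6 × 3
φ(n) = n × ∏(1 - 1/p) for each prime p dividing n
φ(192) = 192 × (1 - 1/2) × (1 - 1/3) = 64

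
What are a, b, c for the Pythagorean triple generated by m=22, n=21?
(43, 924, 925)

Euclid's formula: a = m² - n², b = 2mn, c = m² + n²
m = 22, n = 21
a = 22² - 21² = 484 - 441 = 43
b = 2 × 22 × 21 = 924
c = 22² + 21² = 484 + 441 = 925
Verification: 43² + 924² = 1849 + 853776 = 855625 = 925² ✓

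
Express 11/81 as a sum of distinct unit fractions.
1/8 + 1/93 + 1/20088

Greedy algorithm:
11/81: ceiling(81/11) = 8, use 1/8
7/648: ceiling(648/7) = 93, use 1/93
1/20088: ceiling(20088/1) = 20088, use 1/20088
Result: 11/81 = 1/8 + 1/93 + 1/20088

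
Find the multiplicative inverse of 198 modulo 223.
107

gcd(198, 223) = 1, so the inverse exists.
Extended Euclidean algorithm on (223, 198):
223 = 1 × 198 + 25  ⟹  25 = (1)·223 + (-1)·198
198 = 7 × 25 + 23  ⟹  23 = (-7)·223 + (8)·198
25 = 1 × 23 + 2  ⟹  2 = (8)·223 + (-9)·198
23 = 11 × 2 + 1  ⟹  1 = (-95)·223 + (107)·198
So (107)·198 ≡ 1 (mod 223), i.e. 198^(-1) ≡ 107 (mod 223).
Check: 198 × 107 = 21186 ≡ 1 (mod 223)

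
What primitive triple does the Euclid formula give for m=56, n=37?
(1767, 4144, 4505)

Euclid's formula: a = m² - n², b = 2mn, c = m² + n²
m = 56, n = 37
a = 56² - 37² = 3136 - 1369 = 1767
b = 2 × 56 × 37 = 4144
c = 56² + 37² = 3136 + 1369 = 4505
Verification: 1767² + 4144² = 3122289 + 17172736 = 20295025 = 4505² ✓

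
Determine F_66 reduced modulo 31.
8

Matrix identity: Q^n = [[F_(n+1), F_n], [F_n, F_(n-1)]] with Q = [[1,1],[1,0]].
n = 66 = 1000010₂. Square-and-multiply, entries mod 31:
Q^1 = [[1,1],[1,0]]
Q^2 = (Q^1)² = [[2,1],[1,1]]
Q^4 = (Q^2)² = [[5,3],[3,2]]
Q^8 = (Q^4)² = [[3,21],[21,13]]
Q^16 = (Q^8)² = [[16,26],[26,21]]
Q^33 = (Q^16)²·Q = [[3,2],[2,1]]
Q^66 = (Q^33)² = [[13,8],[8,5]]
F_66 mod 31 = Q^66[0][1] = 8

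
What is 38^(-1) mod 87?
71

gcd(38, 87) = 1, so the inverse exists.
Extended Euclidean algorithm on (87, 38):
87 = 2 × 38 + 11  ⟹  11 = (1)·87 + (-2)·38
38 = 3 × 11 + 5  ⟹  5 = (-3)·87 + (7)·38
11 = 2 × 5 + 1  ⟹  1 = (7)·87 + (-16)·38
So (-16)·38 ≡ 1 (mod 87), i.e. 38^(-1) ≡ -16 ≡ 71 (mod 87).
Check: 38 × 71 = 2698 ≡ 1 (mod 87)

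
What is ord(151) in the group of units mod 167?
166

167 is prime, so ord(151) divides φ(167) = 166.
Divisors of 166: 1, 2, 83, 166.
Repeated squaring: 151^1 ≡ 151, 151^2 ≡ 89, 151^4 ≡ 72, 151^8 ≡ 7, 151^16 ≡ 49, 151^32 ≡ 63, 151^64 ≡ 128, 151^128 ≡ 18 (mod 167).
Test 151^d mod 167 for each divisor d in increasing order:
151^1 ≡ 151
151^2 ≡ 89
151^83 = 151^64·151^16·151^2·151^1 ≡ 166
151^166 = 151^128·151^32·151^4·151^2 ≡ 1  ← first divisor giving 1
The order is 166.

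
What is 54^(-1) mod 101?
58

gcd(54, 101) = 1, so the inverse exists.
Extended Euclidean algorithm on (101, 54):
101 = 1 × 54 + 47  ⟹  47 = (1)·101 + (-1)·54
54 = 1 × 47 + 7  ⟹  7 = (-1)·101 + (2)·54
47 = 6 × 7 + 5  ⟹  5 = (7)·101 + (-13)·54
7 = 1 × 5 + 2  ⟹  2 = (-8)·101 + (15)·54
5 = 2 × 2 + 1  ⟹  1 = (23)·101 + (-43)·54
So (-43)·54 ≡ 1 (mod 101), i.e. 54^(-1) ≡ -43 ≡ 58 (mod 101).
Check: 54 × 58 = 3132 ≡ 1 (mod 101)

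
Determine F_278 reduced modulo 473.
76

Matrix identity: Q^n = [[F_(n+1), F_n], [F_n, F_(n-1)]] with Q = [[1,1],[1,0]].
n = 278 = 100010110₂. Square-and-multiply, entries mod 473:
Q^1 = [[1,1],[1,0]]
Q^2 = (Q^1)² = [[2,1],[1,1]]
Q^4 = (Q^2)² = [[5,3],[3,2]]
Q^8 = (Q^4)² = [[34,21],[21,13]]
Q^17 = (Q^8)²·Q = [[219,178],[178,41]]
Q^34 = (Q^17)² = [[181,399],[399,255]]
Q^69 = (Q^34)²·Q = [[297,397],[397,373]]
Q^139 = (Q^69)²·Q = [[22,331],[331,164]]
Q^278 = (Q^139)² = [[309,76],[76,233]]
F_278 mod 473 = Q^278[0][1] = 76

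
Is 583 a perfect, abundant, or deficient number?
deficient

Proper divisors of 583: sum = 1 + 11 + 53 = 65
Since 65 < 583, 583 is deficient.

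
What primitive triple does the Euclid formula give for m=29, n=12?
(697, 696, 985)

Euclid's formula: a = m² - n², b = 2mn, c = m² + n²
m = 29, n = 12
a = 29² - 12² = 841 - 144 = 697
b = 2 × 29 × 12 = 696
c = 29² + 12² = 841 + 144 = 985
Verification: 697² + 696² = 485809 + 484416 = 970225 = 985² ✓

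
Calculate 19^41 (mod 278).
273

Repeated squaring. Binary of 41 = 101001.
19^1 ≡ 19 (mod 278); 19^2 ≡ 83 (mod 278); 19^4 ≡ 217 (mod 278); 19^8 ≡ 107 (mod 278); 19^16 ≡ 51 (mod 278); 19^32 ≡ 99 (mod 278)
19^41 = 19^1 × 19^8 × 19^32 ≡ 273 (mod 278)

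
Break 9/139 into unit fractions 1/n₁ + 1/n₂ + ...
1/16 + 1/445 + 1/989680

Greedy algorithm:
9/139: ceiling(139/9) = 16, use 1/16
5/2224: ceiling(2224/5) = 445, use 1/445
1/989680: ceiling(989680/1) = 989680, use 1/989680
Result: 9/139 = 1/16 + 1/445 + 1/989680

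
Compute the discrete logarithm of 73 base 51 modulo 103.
63

Baby-step giant-step with step n = ⌈√103⌉ = 11.
Baby steps 51^j mod 103 (j:value) for j=0..10: 0:1, 1:51, 2:26, 3:90, 4:58, 5:74, 6:66, 7:70, 8:68, 9:69, 10:17.
Giant-step multiplier: 51^(-11) ≡ 51^(102-11) = 51^91 ≡ 12 (mod 103).
Giant steps γ_i = 73·12^i mod 103: γ_0=73, γ_1=52, γ_2=6, γ_3=72, γ_4=40, γ_5=68 (in table at j=8).
x = i·n + j = 5·11 + 8 = 63.
Check: 51^63 ≡ 73 (mod 103).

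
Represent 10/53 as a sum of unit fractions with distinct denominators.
1/6 + 1/46 + 1/3657

Greedy algorithm:
10/53: ceiling(53/10) = 6, use 1/6
7/318: ceiling(318/7) = 46, use 1/46
1/3657: ceiling(3657/1) = 3657, use 1/3657
Result: 10/53 = 1/6 + 1/46 + 1/3657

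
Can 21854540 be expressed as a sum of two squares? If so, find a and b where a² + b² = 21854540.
Not possible

Factorization: 21854540 = 2^2 × 5 × 103^3
By Fermat: n is sum of two squares iff every prime p ≡ 3 (mod 4) appears to even power.
Prime(s) ≡ 3 (mod 4) with odd exponent: [(103, 3)]
Therefore 21854540 cannot be expressed as a² + b².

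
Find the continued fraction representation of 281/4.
[70; 4]

Euclidean algorithm steps:
281 = 70 × 4 + 1
4 = 4 × 1 + 0
Continued fraction: [70; 4]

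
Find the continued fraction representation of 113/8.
[14; 8]

Euclidean algorithm steps:
113 = 14 × 8 + 1
8 = 8 × 1 + 0
Continued fraction: [14; 8]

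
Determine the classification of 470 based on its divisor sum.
deficient

Proper divisors of 470: sum = 1 + 2 + 5 + 10 + 47 + 94 + 235 = 394
Since 394 < 470, 470 is deficient.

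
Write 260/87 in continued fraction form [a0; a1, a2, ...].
[2; 1, 86]

Euclidean algorithm steps:
260 = 2 × 87 + 86
87 = 1 × 86 + 1
86 = 86 × 1 + 0
Continued fraction: [2; 1, 86]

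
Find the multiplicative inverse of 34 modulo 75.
64

gcd(34, 75) = 1, so the inverse exists.
Extended Euclidean algorithm on (75, 34):
75 = 2 × 34 + 7  ⟹  7 = (1)·75 + (-2)·34
34 = 4 × 7 + 6  ⟹  6 = (-4)·75 + (9)·34
7 = 1 × 6 + 1  ⟹  1 = (5)·75 + (-11)·34
So (-11)·34 ≡ 1 (mod 75), i.e. 34^(-1) ≡ -11 ≡ 64 (mod 75).
Check: 34 × 64 = 2176 ≡ 1 (mod 75)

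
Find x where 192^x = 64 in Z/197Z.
130

Baby-step giant-step with step n = ⌈√197⌉ = 15.
Baby steps 192^j mod 197 (j:value) for j=0..14: 0:1, 1:192, 2:25, 3:72, 4:34, 5:27, 6:62, 7:84, 8:171, 9:130, 10:138, 11:98, 12:101, 13:86, 14:161.
Giant-step multiplier: 192^(-15) ≡ 192^(196-15) = 192^181 ≡ 139 (mod 197).
Giant steps γ_i = 64·139^i mod 197: γ_0=64, γ_1=31, γ_2=172, γ_3=71, γ_4=19, γ_5=80, γ_6=88, γ_7=18, γ_8=138 (in table at j=10).
x = i·n + j = 8·15 + 10 = 130.
Check: 192^130 ≡ 64 (mod 197).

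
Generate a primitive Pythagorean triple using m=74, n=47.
(3267, 6956, 7685)

Euclid's formula: a = m² - n², b = 2mn, c = m² + n²
m = 74, n = 47
a = 74² - 47² = 5476 - 2209 = 3267
b = 2 × 74 × 47 = 6956
c = 74² + 47² = 5476 + 2209 = 7685
Verification: 3267² + 6956² = 10673289 + 48385936 = 59059225 = 7685² ✓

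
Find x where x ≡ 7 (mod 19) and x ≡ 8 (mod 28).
64

Using Chinese Remainder Theorem:
M = 19 × 28 = 532
M1 = 28, M2 = 19
y1 = 28^(-1) mod 19 = 17
y2 = 19^(-1) mod 28 = 3
x = (7×28×17 + 8×19×3) mod 532 = 64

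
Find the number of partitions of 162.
129913904637

p(n) counts ways to write n as a sum of positive integers (order ignored).
Euler's pentagonal recurrence: p(k) = p(k-1) + p(k-2) - p(k-5) - p(k-7) + p(k-12) + p(k-15) - ... (offsets j(3j∓1)/2, signs ++--, p(0)=1, p(<0)=0).
DP table for k = 0..161: p(0)=1, p(1)=1, p(2)=2, p(3)=3, p(4)=5, p(5)=7, p(6)=11, p(7)=15, p(8)=22, p(9)=30, p(10)=42, p(11)=56, p(12)=77, p(13)=101, p(14)=135, p(15)=176, p(16)=231, p(17)=297, p(18)=385, p(19)=490, p(20)=627, p(21)=792, p(22)=1002, p(23)=1255, p(24)=1575, p(25)=1958, p(26)=2436, p(27)=3010, p(28)=3718, p(29)=4565, p(30)=5604, p(31)=6842, p(32)=8349, p(33)=10143, p(34)=12310, p(35)=14883, p(36)=17977, p(37)=21637, p(38)=26015, p(39)=31185, p(40)=37338, p(41)=44583, p(42)=53174, p(43)=63261, p(44)=75175, p(45)=89134, p(46)=105558, p(47)=124754, p(48)=147273, p(49)=173525, p(50)=204226, p(51)=239943, p(52)=281589, p(53)=329931, p(54)=386155, p(55)=451276, p(56)=526823, p(57)=614154, p(58)=715220, p(59)=831820, p(60)=966467, p(61)=1121505, p(62)=1300156, p(63)=1505499, p(64)=1741630, p(65)=2012558, p(66)=2323520, p(67)=2679689, p(68)=3087735, p(69)=3554345, p(70)=4087968, p(71)=4697205, p(72)=5392783, p(73)=6185689, p(74)=7089500, p(75)=8118264, p(76)=9289091, p(77)=10619863, p(78)=12132164, p(79)=13848650, p(80)=15796476, p(81)=18004327, p(82)=20506255, p(83)=23338469, p(84)=26543660, p(85)=30167357, p(86)=34262962, p(87)=38887673, p(88)=44108109, p(89)=49995925, p(90)=56634173, p(91)=64112359, p(92)=72533807, p(93)=82010177, p(94)=92669720, p(95)=104651419, p(96)=118114304, p(97)=133230930, p(98)=150198136, p(99)=169229875, p(100)=190569292, p(101)=214481126, p(102)=241265379, p(103)=271248950, p(104)=304801365, p(105)=342325709, p(106)=384276336, p(107)=431149389, p(108)=483502844, p(109)=541946240, p(110)=607163746, p(111)=679903203, p(112)=761002156, p(113)=851376628, p(114)=952050665, p(115)=1064144451, p(116)=1188908248, p(117)=1327710076, p(118)=1482074143, p(119)=1653668665, p(120)=1844349560, p(121)=2056148051, p(122)=2291320912, p(123)=2552338241, p(124)=2841940500, p(125)=3163127352, p(126)=3519222692, p(127)=3913864295, p(128)=4351078600, p(129)=4835271870, p(130)=5371315400, p(131)=5964539504, p(132)=6620830889, p(133)=7346629512, p(134)=8149040695, p(135)=9035836076, p(136)=10015581680, p(137)=11097645016, p(138)=12292341831, p(139)=13610949895, p(140)=15065878135, p(141)=16670689208, p(142)=18440293320, p(143)=20390982757, p(144)=22540654445, p(145)=24908858009, p(146)=27517052599, p(147)=30388671978, p(148)=33549419497, p(149)=37027355200, p(150)=40853235313, p(151)=45060624582, p(152)=49686288421, p(153)=54770336324, p(154)=60356673280, p(155)=66493182097, p(156)=73232243759, p(157)=80630964769, p(158)=88751778802, p(159)=97662728555, p(160)=107438159466, p(161)=118159068427.
Final step: p(162) = p(161) + p(160) - p(157) - p(155) + p(150) + p(147) - p(140) - p(136) + p(127) + p(122) - p(111) - p(105) + p(92) + p(85) - p(70) - p(62) + p(45) + p(36) - p(17) - p(7)
= 118159068427 + 107438159466 - 80630964769 - 66493182097 + 40853235313 + 30388671978 - 15065878135 - 10015581680 + 3913864295 + 2291320912 - 679903203 - 342325709 + 72533807 + 30167357 - 4087968 - 1300156 + 89134 + 17977 - 297 - 15
= 129913904637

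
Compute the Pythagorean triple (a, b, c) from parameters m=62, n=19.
(3483, 2356, 4205)

Euclid's formula: a = m² - n², b = 2mn, c = m² + n²
m = 62, n = 19
a = 62² - 19² = 3844 - 361 = 3483
b = 2 × 62 × 19 = 2356
c = 62² + 19² = 3844 + 361 = 4205
Verification: 3483² + 2356² = 12131289 + 5550736 = 17682025 = 4205² ✓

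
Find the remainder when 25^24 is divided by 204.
1

Repeated squaring. Binary of 24 = 11000.
25^1 ≡ 25 (mod 204); 25^2 ≡ 13 (mod 204); 25^4 ≡ 169 (mod 204); 25^8 ≡ 1 (mod 204); 25^16 ≡ 1 (mod 204)
25^24 = 25^8 × 25^16 ≡ 1 (mod 204)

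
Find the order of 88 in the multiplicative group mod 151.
75

151 is prime, so ord(88) divides φ(151) = 150.
Divisors of 150: 1, 2, 3, 5, 6, 10, 15, 25, 30, 50, 75, 150.
Repeated squaring: 88^1 ≡ 88, 88^2 ≡ 43, 88^4 ≡ 37, 88^8 ≡ 10, 88^16 ≡ 100, 88^32 ≡ 34, 88^64 ≡ 99, 88^128 ≡ 137 (mod 151).
Test 88^d mod 151 for each divisor d in increasing order:
88^1 ≡ 88
88^2 ≡ 43
88^3 = 88^2·88^1 ≡ 9
88^5 = 88^4·88^1 ≡ 85
88^6 = 88^4·88^2 ≡ 81
88^10 = 88^8·88^2 ≡ 128
88^15 = 88^8·88^4·88^2·88^1 ≡ 8
88^25 = 88^16·88^8·88^1 ≡ 118
88^30 = 88^16·88^8·88^4·88^2 ≡ 64
88^50 = 88^32·88^16·88^2 ≡ 32
88^75 = 88^64·88^8·88^2·88^1 ≡ 1  ← first divisor giving 1
The order is 75.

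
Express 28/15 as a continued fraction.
[1; 1, 6, 2]

Euclidean algorithm steps:
28 = 1 × 15 + 13
15 = 1 × 13 + 2
13 = 6 × 2 + 1
2 = 2 × 1 + 0
Continued fraction: [1; 1, 6, 2]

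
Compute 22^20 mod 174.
112

Repeated squaring. Binary of 20 = 10100.
22^1 ≡ 22 (mod 174); 22^2 ≡ 136 (mod 174); 22^4 ≡ 52 (mod 174); 22^8 ≡ 94 (mod 174); 22^16 ≡ 136 (mod 174)
22^20 = 22^4 × 22^16 ≡ 112 (mod 174)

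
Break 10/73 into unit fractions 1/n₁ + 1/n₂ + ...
1/8 + 1/84 + 1/12264

Greedy algorithm:
10/73: ceiling(73/10) = 8, use 1/8
7/584: ceiling(584/7) = 84, use 1/84
1/12264: ceiling(12264/1) = 12264, use 1/12264
Result: 10/73 = 1/8 + 1/84 + 1/12264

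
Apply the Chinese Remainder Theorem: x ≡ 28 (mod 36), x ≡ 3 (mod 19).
136

Using Chinese Remainder Theorem:
M = 36 × 19 = 684
M1 = 19, M2 = 36
y1 = 19^(-1) mod 36 = 19
y2 = 36^(-1) mod 19 = 9
x = (28×19×19 + 3×36×9) mod 684 = 136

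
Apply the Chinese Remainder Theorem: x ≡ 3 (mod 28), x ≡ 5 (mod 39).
395

Using Chinese Remainder Theorem:
M = 28 × 39 = 1092
M1 = 39, M2 = 28
y1 = 39^(-1) mod 28 = 23
y2 = 28^(-1) mod 39 = 7
x = (3×39×23 + 5×28×7) mod 1092 = 395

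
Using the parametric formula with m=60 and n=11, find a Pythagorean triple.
(3479, 1320, 3721)

Euclid's formula: a = m² - n², b = 2mn, c = m² + n²
m = 60, n = 11
a = 60² - 11² = 3600 - 121 = 3479
b = 2 × 60 × 11 = 1320
c = 60² + 11² = 3600 + 121 = 3721
Verification: 3479² + 1320² = 12103441 + 1742400 = 13845841 = 3721² ✓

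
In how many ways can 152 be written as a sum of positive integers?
49686288421

p(n) counts ways to write n as a sum of positive integers (order ignored).
Euler's pentagonal recurrence: p(k) = p(k-1) + p(k-2) - p(k-5) - p(k-7) + p(k-12) + p(k-15) - ... (offsets j(3j∓1)/2, signs ++--, p(0)=1, p(<0)=0).
DP table for k = 0..151: p(0)=1, p(1)=1, p(2)=2, p(3)=3, p(4)=5, p(5)=7, p(6)=11, p(7)=15, p(8)=22, p(9)=30, p(10)=42, p(11)=56, p(12)=77, p(13)=101, p(14)=135, p(15)=176, p(16)=231, p(17)=297, p(18)=385, p(19)=490, p(20)=627, p(21)=792, p(22)=1002, p(23)=1255, p(24)=1575, p(25)=1958, p(26)=2436, p(27)=3010, p(28)=3718, p(29)=4565, p(30)=5604, p(31)=6842, p(32)=8349, p(33)=10143, p(34)=12310, p(35)=14883, p(36)=17977, p(37)=21637, p(38)=26015, p(39)=31185, p(40)=37338, p(41)=44583, p(42)=53174, p(43)=63261, p(44)=75175, p(45)=89134, p(46)=105558, p(47)=124754, p(48)=147273, p(49)=173525, p(50)=204226, p(51)=239943, p(52)=281589, p(53)=329931, p(54)=386155, p(55)=451276, p(56)=526823, p(57)=614154, p(58)=715220, p(59)=831820, p(60)=966467, p(61)=1121505, p(62)=1300156, p(63)=1505499, p(64)=1741630, p(65)=2012558, p(66)=2323520, p(67)=2679689, p(68)=3087735, p(69)=3554345, p(70)=4087968, p(71)=4697205, p(72)=5392783, p(73)=6185689, p(74)=7089500, p(75)=8118264, p(76)=9289091, p(77)=10619863, p(78)=12132164, p(79)=13848650, p(80)=15796476, p(81)=18004327, p(82)=20506255, p(83)=23338469, p(84)=26543660, p(85)=30167357, p(86)=34262962, p(87)=38887673, p(88)=44108109, p(89)=49995925, p(90)=56634173, p(91)=64112359, p(92)=72533807, p(93)=82010177, p(94)=92669720, p(95)=104651419, p(96)=118114304, p(97)=133230930, p(98)=150198136, p(99)=169229875, p(100)=190569292, p(101)=214481126, p(102)=241265379, p(103)=271248950, p(104)=304801365, p(105)=342325709, p(106)=384276336, p(107)=431149389, p(108)=483502844, p(109)=541946240, p(110)=607163746, p(111)=679903203, p(112)=761002156, p(113)=851376628, p(114)=952050665, p(115)=1064144451, p(116)=1188908248, p(117)=1327710076, p(118)=1482074143, p(119)=1653668665, p(120)=1844349560, p(121)=2056148051, p(122)=2291320912, p(123)=2552338241, p(124)=2841940500, p(125)=3163127352, p(126)=3519222692, p(127)=3913864295, p(128)=4351078600, p(129)=4835271870, p(130)=5371315400, p(131)=5964539504, p(132)=6620830889, p(133)=7346629512, p(134)=8149040695, p(135)=9035836076, p(136)=10015581680, p(137)=11097645016, p(138)=12292341831, p(139)=13610949895, p(140)=15065878135, p(141)=16670689208, p(142)=18440293320, p(143)=20390982757, p(144)=22540654445, p(145)=24908858009, p(146)=27517052599, p(147)=30388671978, p(148)=33549419497, p(149)=37027355200, p(150)=40853235313, p(151)=45060624582.
Final step: p(152) = p(151) + p(150) - p(147) - p(145) + p(140) + p(137) - p(130) - p(126) + p(117) + p(112) - p(101) - p(95) + p(82) + p(75) - p(60) - p(52) + p(35) + p(26) - p(7)
= 45060624582 + 40853235313 - 30388671978 - 24908858009 + 15065878135 + 11097645016 - 5371315400 - 3519222692 + 1327710076 + 761002156 - 214481126 - 104651419 + 20506255 + 8118264 - 966467 - 281589 + 14883 + 2436 - 15
= 49686288421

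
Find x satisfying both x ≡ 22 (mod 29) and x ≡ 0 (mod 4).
80

Using Chinese Remainder Theorem:
M = 29 × 4 = 116
M1 = 4, M2 = 29
y1 = 4^(-1) mod 29 = 22
y2 = 29^(-1) mod 4 = 1
x = (22×4×22 + 0×29×1) mod 116 = 80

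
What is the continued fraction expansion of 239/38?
[6; 3, 2, 5]

Euclidean algorithm steps:
239 = 6 × 38 + 11
38 = 3 × 11 + 5
11 = 2 × 5 + 1
5 = 5 × 1 + 0
Continued fraction: [6; 3, 2, 5]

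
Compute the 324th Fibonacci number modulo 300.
168

Matrix identity: Q^n = [[F_(n+1), F_n], [F_n, F_(n-1)]] with Q = [[1,1],[1,0]].
n = 324 = 101000100₂. Square-and-multiply, entries mod 300:
Q^1 = [[1,1],[1,0]]
Q^2 = (Q^1)² = [[2,1],[1,1]]
Q^5 = (Q^2)²·Q = [[8,5],[5,3]]
Q^10 = (Q^5)² = [[89,55],[55,34]]
Q^20 = (Q^10)² = [[146,165],[165,281]]
Q^40 = (Q^20)² = [[241,255],[255,286]]
Q^81 = (Q^40)²·Q = [[91,106],[106,285]]
Q^162 = (Q^81)² = [[17,256],[256,61]]
Q^324 = (Q^162)² = [[125,168],[168,257]]
F_324 mod 300 = Q^324[0][1] = 168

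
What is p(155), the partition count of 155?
66493182097

p(n) counts ways to write n as a sum of positive integers (order ignored).
Euler's pentagonal recurrence: p(k) = p(k-1) + p(k-2) - p(k-5) - p(k-7) + p(k-12) + p(k-15) - ... (offsets j(3j∓1)/2, signs ++--, p(0)=1, p(<0)=0).
DP table for k = 0..154: p(0)=1, p(1)=1, p(2)=2, p(3)=3, p(4)=5, p(5)=7, p(6)=11, p(7)=15, p(8)=22, p(9)=30, p(10)=42, p(11)=56, p(12)=77, p(13)=101, p(14)=135, p(15)=176, p(16)=231, p(17)=297, p(18)=385, p(19)=490, p(20)=627, p(21)=792, p(22)=1002, p(23)=1255, p(24)=1575, p(25)=1958, p(26)=2436, p(27)=3010, p(28)=3718, p(29)=4565, p(30)=5604, p(31)=6842, p(32)=8349, p(33)=10143, p(34)=12310, p(35)=14883, p(36)=17977, p(37)=21637, p(38)=26015, p(39)=31185, p(40)=37338, p(41)=44583, p(42)=53174, p(43)=63261, p(44)=75175, p(45)=89134, p(46)=105558, p(47)=124754, p(48)=147273, p(49)=173525, p(50)=204226, p(51)=239943, p(52)=281589, p(53)=329931, p(54)=386155, p(55)=451276, p(56)=526823, p(57)=614154, p(58)=715220, p(59)=831820, p(60)=966467, p(61)=1121505, p(62)=1300156, p(63)=1505499, p(64)=1741630, p(65)=2012558, p(66)=2323520, p(67)=2679689, p(68)=3087735, p(69)=3554345, p(70)=4087968, p(71)=4697205, p(72)=5392783, p(73)=6185689, p(74)=7089500, p(75)=8118264, p(76)=9289091, p(77)=10619863, p(78)=12132164, p(79)=13848650, p(80)=15796476, p(81)=18004327, p(82)=20506255, p(83)=23338469, p(84)=26543660, p(85)=30167357, p(86)=34262962, p(87)=38887673, p(88)=44108109, p(89)=49995925, p(90)=56634173, p(91)=64112359, p(92)=72533807, p(93)=82010177, p(94)=92669720, p(95)=104651419, p(96)=118114304, p(97)=133230930, p(98)=150198136, p(99)=169229875, p(100)=190569292, p(101)=214481126, p(102)=241265379, p(103)=271248950, p(104)=304801365, p(105)=342325709, p(106)=384276336, p(107)=431149389, p(108)=483502844, p(109)=541946240, p(110)=607163746, p(111)=679903203, p(112)=761002156, p(113)=851376628, p(114)=952050665, p(115)=1064144451, p(116)=1188908248, p(117)=1327710076, p(118)=1482074143, p(119)=1653668665, p(120)=1844349560, p(121)=2056148051, p(122)=2291320912, p(123)=2552338241, p(124)=2841940500, p(125)=3163127352, p(126)=3519222692, p(127)=3913864295, p(128)=4351078600, p(129)=4835271870, p(130)=5371315400, p(131)=5964539504, p(132)=6620830889, p(133)=7346629512, p(134)=8149040695, p(135)=9035836076, p(136)=10015581680, p(137)=11097645016, p(138)=12292341831, p(139)=13610949895, p(140)=15065878135, p(141)=16670689208, p(142)=18440293320, p(143)=20390982757, p(144)=22540654445, p(145)=24908858009, p(146)=27517052599, p(147)=30388671978, p(148)=33549419497, p(149)=37027355200, p(150)=40853235313, p(151)=45060624582, p(152)=49686288421, p(153)=54770336324, p(154)=60356673280.
Final step: p(155) = p(154) + p(153) - p(150) - p(148) + p(143) + p(140) - p(133) - p(129) + p(120) + p(115) - p(104) - p(98) + p(85) + p(78) - p(63) - p(55) + p(38) + p(29) - p(10) - p(0)
= 60356673280 + 54770336324 - 40853235313 - 33549419497 + 20390982757 + 15065878135 - 7346629512 - 4835271870 + 1844349560 + 1064144451 - 304801365 - 150198136 + 30167357 + 12132164 - 1505499 - 451276 + 26015 + 4565 - 42 - 1
= 66493182097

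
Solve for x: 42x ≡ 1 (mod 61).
16

gcd(42, 61) = 1, so the inverse exists.
Extended Euclidean algorithm on (61, 42):
61 = 1 × 42 + 19  ⟹  19 = (1)·61 + (-1)·42
42 = 2 × 19 + 4  ⟹  4 = (-2)·61 + (3)·42
19 = 4 × 4 + 3  ⟹  3 = (9)·61 + (-13)·42
4 = 1 × 3 + 1  ⟹  1 = (-11)·61 + (16)·42
So (16)·42 ≡ 1 (mod 61), i.e. 42^(-1) ≡ 16 (mod 61).
Check: 42 × 16 = 672 ≡ 1 (mod 61)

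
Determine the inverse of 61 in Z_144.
85

gcd(61, 144) = 1, so the inverse exists.
Extended Euclidean algorithm on (144, 61):
144 = 2 × 61 + 22  ⟹  22 = (1)·144 + (-2)·61
61 = 2 × 22 + 17  ⟹  17 = (-2)·144 + (5)·61
22 = 1 × 17 + 5  ⟹  5 = (3)·144 + (-7)·61
17 = 3 × 5 + 2  ⟹  2 = (-11)·144 + (26)·61
5 = 2 × 2 + 1  ⟹  1 = (25)·144 + (-59)·61
So (-59)·61 ≡ 1 (mod 144), i.e. 61^(-1) ≡ -59 ≡ 85 (mod 144).
Check: 61 × 85 = 5185 ≡ 1 (mod 144)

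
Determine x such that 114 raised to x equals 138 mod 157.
86

Baby-step giant-step with step n = ⌈√157⌉ = 13.
Baby steps 114^j mod 157 (j:value) for j=0..12: 0:1, 1:114, 2:122, 3:92, 4:126, 5:77, 6:143, 7:131, 8:19, 9:125, 10:120, 11:21, 12:39.
Giant-step multiplier: 114^(-13) ≡ 114^(156-13) = 114^143 ≡ 22 (mod 157).
Giant steps γ_i = 138·22^i mod 157: γ_0=138, γ_1=53, γ_2=67, γ_3=61, γ_4=86, γ_5=8, γ_6=19 (in table at j=8).
x = i·n + j = 6·13 + 8 = 86.
Check: 114^86 ≡ 138 (mod 157).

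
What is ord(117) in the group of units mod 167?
166

167 is prime, so ord(117) divides φ(167) = 166.
Divisors of 166: 1, 2, 83, 166.
Repeated squaring: 117^1 ≡ 117, 117^2 ≡ 162, 117^4 ≡ 25, 117^8 ≡ 124, 117^16 ≡ 12, 117^32 ≡ 144, 117^64 ≡ 28, 117^128 ≡ 116 (mod 167).
Test 117^d mod 167 for each divisor d in increasing order:
117^1 ≡ 117
117^2 ≡ 162
117^83 = 117^64·117^16·117^2·117^1 ≡ 166
117^166 = 117^128·117^32·117^4·117^2 ≡ 1  ← first divisor giving 1
The order is 166.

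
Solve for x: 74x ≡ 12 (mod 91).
x ≡ 10 (mod 91)

gcd(74, 91) = 1, which divides 12, so solutions exist.
Find 74^(-1) mod 91 by the extended Euclidean algorithm:
91 = 1 × 74 + 17  ⟹  17 = (1)·91 + (-1)·74
74 = 4 × 17 + 6  ⟹  6 = (-4)·91 + (5)·74
17 = 2 × 6 + 5  ⟹  5 = (9)·91 + (-11)·74
6 = 1 × 5 + 1  ⟹  1 = (-13)·91 + (16)·74
So (16)·74 ≡ 1 (mod 91), i.e. 74^(-1) ≡ 16 (mod 91).
x ≡ 16 × 12 = 192 ≡ 10 (mod 91).
Check: 74 × 10 = 740 ≡ 12 (mod 91).
Unique solution: x ≡ 10 (mod 91)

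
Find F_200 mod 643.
133

Matrix identity: Q^n = [[F_(n+1), F_n], [F_n, F_(n-1)]] with Q = [[1,1],[1,0]].
n = 200 = 11001000₂. Square-and-multiply, entries mod 643:
Q^1 = [[1,1],[1,0]]
Q^3 = (Q^1)²·Q = [[3,2],[2,1]]
Q^6 = (Q^3)² = [[13,8],[8,5]]
Q^12 = (Q^6)² = [[233,144],[144,89]]
Q^25 = (Q^12)²·Q = [[509,437],[437,72]]
Q^50 = (Q^25)² = [[593,555],[555,38]]
Q^100 = (Q^50)² = [[599,413],[413,186]]
Q^200 = (Q^100)² = [[181,133],[133,48]]
F_200 mod 643 = Q^200[0][1] = 133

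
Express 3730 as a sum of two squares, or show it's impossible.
3² + 61² (a=3, b=61)

Factorization: 3730 = 2 × 5 × 373
By Fermat: n is sum of two squares iff every prime p ≡ 3 (mod 4) appears to even power.
All primes ≡ 3 (mod 4) appear to even power.
Search a = 0, 1, 2, … for 3730 - a² a perfect square: first hit at a = 3: 3730 - 9 = 3721 = 61².
3730 = 3² + 61² = 9 + 3721 ✓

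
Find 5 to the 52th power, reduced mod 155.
5

Repeated squaring. Binary of 52 = 110100.
5^1 ≡ 5 (mod 155); 5^2 ≡ 25 (mod 155); 5^4 ≡ 5 (mod 155); 5^8 ≡ 25 (mod 155); 5^16 ≡ 5 (mod 155); 5^32 ≡ 25 (mod 155)
5^52 = 5^4 × 5^16 × 5^32 ≡ 5 (mod 155)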